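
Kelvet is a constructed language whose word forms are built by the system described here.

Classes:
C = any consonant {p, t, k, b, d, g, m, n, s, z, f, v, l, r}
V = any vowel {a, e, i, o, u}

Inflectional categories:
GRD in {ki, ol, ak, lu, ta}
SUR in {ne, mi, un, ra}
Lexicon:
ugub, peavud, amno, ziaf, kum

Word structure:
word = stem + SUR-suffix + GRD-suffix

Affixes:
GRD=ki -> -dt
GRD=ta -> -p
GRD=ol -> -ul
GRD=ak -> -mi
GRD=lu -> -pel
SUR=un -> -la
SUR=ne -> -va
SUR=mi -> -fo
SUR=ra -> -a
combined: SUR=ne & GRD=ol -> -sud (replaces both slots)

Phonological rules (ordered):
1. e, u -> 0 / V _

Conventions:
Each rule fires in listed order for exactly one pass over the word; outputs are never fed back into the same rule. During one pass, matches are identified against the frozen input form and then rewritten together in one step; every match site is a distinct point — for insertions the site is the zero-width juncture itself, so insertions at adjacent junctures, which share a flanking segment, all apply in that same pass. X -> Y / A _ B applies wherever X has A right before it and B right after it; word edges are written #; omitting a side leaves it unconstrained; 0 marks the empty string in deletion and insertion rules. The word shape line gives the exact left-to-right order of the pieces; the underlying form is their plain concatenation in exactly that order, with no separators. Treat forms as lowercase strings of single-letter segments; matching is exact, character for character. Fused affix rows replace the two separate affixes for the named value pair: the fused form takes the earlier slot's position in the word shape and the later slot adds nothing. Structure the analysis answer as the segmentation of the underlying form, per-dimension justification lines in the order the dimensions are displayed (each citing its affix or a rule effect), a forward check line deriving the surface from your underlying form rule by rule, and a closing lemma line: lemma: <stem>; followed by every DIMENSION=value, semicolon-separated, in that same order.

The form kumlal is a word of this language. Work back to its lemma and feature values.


underlying: kum-la-ul
GRD=ol - signalled by the affix -ul
SUR=un - signalled by the affix -la
check: kumlaul -> kumlal
lemma: kum; GRD=ol; SUR=un


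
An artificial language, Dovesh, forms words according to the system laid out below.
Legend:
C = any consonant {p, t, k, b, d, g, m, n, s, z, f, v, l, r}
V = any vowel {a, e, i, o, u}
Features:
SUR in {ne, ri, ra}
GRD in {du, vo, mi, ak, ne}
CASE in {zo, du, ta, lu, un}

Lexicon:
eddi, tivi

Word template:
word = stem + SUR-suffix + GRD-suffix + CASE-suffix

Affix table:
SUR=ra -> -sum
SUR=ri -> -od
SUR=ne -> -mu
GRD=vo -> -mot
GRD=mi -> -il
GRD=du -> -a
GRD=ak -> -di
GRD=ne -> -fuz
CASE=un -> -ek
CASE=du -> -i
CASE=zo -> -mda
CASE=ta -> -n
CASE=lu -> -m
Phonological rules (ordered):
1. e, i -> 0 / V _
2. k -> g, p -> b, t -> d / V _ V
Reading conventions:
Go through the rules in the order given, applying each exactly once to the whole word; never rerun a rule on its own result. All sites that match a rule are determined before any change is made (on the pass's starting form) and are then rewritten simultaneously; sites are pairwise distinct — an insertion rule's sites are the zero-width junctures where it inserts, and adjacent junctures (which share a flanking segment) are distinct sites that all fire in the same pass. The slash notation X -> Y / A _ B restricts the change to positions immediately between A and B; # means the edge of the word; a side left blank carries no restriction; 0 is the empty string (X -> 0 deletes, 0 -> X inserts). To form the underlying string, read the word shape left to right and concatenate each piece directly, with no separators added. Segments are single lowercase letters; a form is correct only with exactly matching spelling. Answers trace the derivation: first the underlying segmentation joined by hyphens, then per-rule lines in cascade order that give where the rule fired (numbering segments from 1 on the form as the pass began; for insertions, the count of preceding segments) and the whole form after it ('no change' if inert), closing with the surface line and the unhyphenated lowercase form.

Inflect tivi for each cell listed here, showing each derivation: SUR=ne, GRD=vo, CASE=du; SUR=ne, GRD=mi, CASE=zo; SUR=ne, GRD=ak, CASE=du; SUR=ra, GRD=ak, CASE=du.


cell SUR=ne, GRD=vo, CASE=du:
underlying: tivi-mu-mot-i
1. e, i -> 0 / V _: no change
2. k -> g, p -> b, t -> d / V _ V: fires at position(s) 9: tivimumodi
surface: tivimumodi

cell SUR=ne, GRD=mi, CASE=zo:
underlying: tivi-mu-il-mda
1. e, i -> 0 / V _: fires at position(s) 7: tivimulmda
2. k -> g, p -> b, t -> d / V _ V: no change
surface: tivimulmda

cell SUR=ne, GRD=ak, CASE=du:
underlying: tivi-mu-di-i
1. e, i -> 0 / V _: fires at position(s) 9: tivimudi
2. k -> g, p -> b, t -> d / V _ V: no change
surface: tivimudi

cell SUR=ra, GRD=ak, CASE=du:
underlying: tivi-sum-di-i
1. e, i -> 0 / V _: fires at position(s) 10: tivisumdi
2. k -> g, p -> b, t -> d / V _ V: no change
surface: tivisumdi


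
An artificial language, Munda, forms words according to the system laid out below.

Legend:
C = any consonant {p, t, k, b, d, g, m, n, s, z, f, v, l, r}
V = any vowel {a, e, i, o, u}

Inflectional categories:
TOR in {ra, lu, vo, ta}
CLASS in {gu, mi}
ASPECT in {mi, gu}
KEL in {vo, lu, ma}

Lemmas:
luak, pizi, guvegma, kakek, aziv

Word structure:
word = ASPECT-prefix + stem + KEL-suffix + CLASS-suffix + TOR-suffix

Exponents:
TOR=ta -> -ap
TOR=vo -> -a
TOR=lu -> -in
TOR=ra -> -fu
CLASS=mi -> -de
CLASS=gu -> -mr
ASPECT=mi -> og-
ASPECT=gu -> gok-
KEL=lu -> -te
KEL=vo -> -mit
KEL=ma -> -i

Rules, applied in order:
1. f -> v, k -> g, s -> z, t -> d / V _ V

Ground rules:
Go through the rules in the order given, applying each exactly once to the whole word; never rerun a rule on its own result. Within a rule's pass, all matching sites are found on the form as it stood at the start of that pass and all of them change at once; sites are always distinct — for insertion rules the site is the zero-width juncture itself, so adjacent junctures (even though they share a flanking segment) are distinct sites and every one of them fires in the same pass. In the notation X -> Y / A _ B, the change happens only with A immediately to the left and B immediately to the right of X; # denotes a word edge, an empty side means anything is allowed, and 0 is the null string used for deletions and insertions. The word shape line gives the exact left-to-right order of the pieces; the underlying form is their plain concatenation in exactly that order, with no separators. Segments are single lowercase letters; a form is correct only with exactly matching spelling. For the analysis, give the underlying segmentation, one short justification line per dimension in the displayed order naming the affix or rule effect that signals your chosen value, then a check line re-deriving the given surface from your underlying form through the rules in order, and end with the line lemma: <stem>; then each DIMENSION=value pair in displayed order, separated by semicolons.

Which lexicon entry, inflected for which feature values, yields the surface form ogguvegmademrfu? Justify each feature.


underlying: og-guvegma-te-mr-fu
TOR=ra - signalled by the affix -fu
CLASS=gu - signalled by the affix -mr
ASPECT=mi - signalled by the affix og-
KEL=lu - signalled by the affix -te
check: ogguvegmatemrfu -> ogguvegmademrfu
lemma: guvegma; TOR=ra; CLASS=gu; ASPECT=mi; KEL=lu


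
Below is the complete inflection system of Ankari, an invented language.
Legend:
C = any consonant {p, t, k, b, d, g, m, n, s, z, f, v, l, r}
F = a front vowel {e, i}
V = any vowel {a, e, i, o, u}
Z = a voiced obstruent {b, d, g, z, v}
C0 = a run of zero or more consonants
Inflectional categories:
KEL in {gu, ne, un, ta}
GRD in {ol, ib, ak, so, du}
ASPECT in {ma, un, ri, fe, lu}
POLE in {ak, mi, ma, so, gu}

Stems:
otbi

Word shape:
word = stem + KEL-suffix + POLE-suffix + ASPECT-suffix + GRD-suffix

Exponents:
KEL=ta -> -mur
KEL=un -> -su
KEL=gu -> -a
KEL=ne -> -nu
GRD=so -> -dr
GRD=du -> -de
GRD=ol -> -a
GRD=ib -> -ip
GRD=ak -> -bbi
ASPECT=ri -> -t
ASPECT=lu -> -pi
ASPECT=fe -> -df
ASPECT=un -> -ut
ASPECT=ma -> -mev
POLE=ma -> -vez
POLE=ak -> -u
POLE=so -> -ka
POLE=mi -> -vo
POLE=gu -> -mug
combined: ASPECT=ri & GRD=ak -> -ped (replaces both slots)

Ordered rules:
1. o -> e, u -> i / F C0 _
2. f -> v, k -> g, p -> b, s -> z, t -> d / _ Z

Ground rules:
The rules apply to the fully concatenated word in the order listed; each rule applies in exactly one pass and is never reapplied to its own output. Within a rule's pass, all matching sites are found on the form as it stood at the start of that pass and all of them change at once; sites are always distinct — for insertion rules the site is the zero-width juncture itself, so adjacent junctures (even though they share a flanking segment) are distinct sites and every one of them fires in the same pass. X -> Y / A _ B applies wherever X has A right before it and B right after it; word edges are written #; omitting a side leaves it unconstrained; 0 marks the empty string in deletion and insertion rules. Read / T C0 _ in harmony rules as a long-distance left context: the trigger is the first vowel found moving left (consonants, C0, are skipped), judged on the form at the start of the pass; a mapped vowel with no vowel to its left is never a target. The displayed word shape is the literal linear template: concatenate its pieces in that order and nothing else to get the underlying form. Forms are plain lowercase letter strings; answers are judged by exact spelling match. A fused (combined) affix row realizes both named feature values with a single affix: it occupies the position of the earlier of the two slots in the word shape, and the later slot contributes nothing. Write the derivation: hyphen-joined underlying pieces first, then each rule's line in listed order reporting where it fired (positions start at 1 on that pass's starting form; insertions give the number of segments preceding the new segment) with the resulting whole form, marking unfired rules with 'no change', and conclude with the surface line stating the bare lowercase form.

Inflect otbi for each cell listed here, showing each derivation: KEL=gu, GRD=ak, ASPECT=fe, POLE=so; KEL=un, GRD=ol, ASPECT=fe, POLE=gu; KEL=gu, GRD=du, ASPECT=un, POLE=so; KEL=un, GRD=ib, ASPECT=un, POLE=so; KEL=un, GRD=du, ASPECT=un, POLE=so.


cell KEL=gu, GRD=ak, ASPECT=fe, POLE=so:
underlying: otbi-a-ka-df-bbi
1. o -> e, u -> i / F C0 _: no change
2. f -> v, k -> g, p -> b, s -> z, t -> d / _ Z: fires at position(s) 2, 9: odbiakadvbbi
surface: odbiakadvbbi

cell KEL=un, GRD=ol, ASPECT=fe, POLE=gu:
underlying: otbi-su-mug-df-a
1. o -> e, u -> i / F C0 _: fires at position(s) 6: otbisimugdfa
2. f -> v, k -> g, p -> b, s -> z, t -> d / _ Z: fires at position(s) 2: odbisimugdfa
surface: odbisimugdfa

cell KEL=gu, GRD=du, ASPECT=un, POLE=so:
underlying: otbi-a-ka-ut-de
1. o -> e, u -> i / F C0 _: no change
2. f -> v, k -> g, p -> b, s -> z, t -> d / _ Z: fires at position(s) 2, 9: odbiakaudde
surface: odbiakaudde

cell KEL=un, GRD=ib, ASPECT=un, POLE=so:
underlying: otbi-su-ka-ut-ip
1. o -> e, u -> i / F C0 _: fires at position(s) 6: otbisikautip
2. f -> v, k -> g, p -> b, s -> z, t -> d / _ Z: fires at position(s) 2: odbisikautip
surface: odbisikautip

cell KEL=un, GRD=du, ASPECT=un, POLE=so:
underlying: otbi-su-ka-ut-de
1. o -> e, u -> i / F C0 _: fires at position(s) 6: otbisikautde
2. f -> v, k -> g, p -> b, s -> z, t -> d / _ Z: fires at position(s) 2, 10: odbisikaudde
surface: odbisikaudde


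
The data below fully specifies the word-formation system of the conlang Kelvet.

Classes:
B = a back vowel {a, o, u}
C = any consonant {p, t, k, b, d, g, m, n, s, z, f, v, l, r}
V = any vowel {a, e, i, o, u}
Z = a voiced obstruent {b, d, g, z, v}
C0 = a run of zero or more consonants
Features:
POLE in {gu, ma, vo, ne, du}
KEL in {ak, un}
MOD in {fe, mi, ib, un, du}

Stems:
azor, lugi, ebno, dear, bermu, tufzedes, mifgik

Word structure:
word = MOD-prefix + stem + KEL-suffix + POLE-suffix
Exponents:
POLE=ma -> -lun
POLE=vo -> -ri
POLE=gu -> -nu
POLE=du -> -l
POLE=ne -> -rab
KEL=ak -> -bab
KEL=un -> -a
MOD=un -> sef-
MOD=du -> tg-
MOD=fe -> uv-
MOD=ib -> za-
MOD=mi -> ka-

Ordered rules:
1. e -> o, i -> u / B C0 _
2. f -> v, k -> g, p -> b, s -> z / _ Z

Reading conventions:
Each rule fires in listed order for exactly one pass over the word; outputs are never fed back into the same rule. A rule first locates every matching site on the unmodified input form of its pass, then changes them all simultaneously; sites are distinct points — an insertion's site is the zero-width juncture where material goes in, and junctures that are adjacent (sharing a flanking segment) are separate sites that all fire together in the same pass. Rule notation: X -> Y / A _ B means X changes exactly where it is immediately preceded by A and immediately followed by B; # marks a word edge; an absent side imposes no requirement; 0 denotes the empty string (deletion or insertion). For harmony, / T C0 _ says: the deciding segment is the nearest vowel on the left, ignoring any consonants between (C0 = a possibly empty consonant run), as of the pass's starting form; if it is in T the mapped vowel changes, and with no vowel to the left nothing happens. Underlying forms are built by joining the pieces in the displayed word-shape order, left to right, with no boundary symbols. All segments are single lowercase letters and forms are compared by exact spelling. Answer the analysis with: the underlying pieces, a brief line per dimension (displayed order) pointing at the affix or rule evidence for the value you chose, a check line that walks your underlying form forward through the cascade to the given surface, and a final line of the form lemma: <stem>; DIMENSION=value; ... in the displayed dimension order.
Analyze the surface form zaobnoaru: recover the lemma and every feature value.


underlying: za-ebno-a-ri
POLE=vo - signalled by the affix -ri
KEL=un - signalled by the affix -a
MOD=ib - signalled by the affix za-
check: zaebnoari -> zaobnoaru -> zaobnoaru
lemma: ebno; POLE=vo; KEL=un; MOD=ib


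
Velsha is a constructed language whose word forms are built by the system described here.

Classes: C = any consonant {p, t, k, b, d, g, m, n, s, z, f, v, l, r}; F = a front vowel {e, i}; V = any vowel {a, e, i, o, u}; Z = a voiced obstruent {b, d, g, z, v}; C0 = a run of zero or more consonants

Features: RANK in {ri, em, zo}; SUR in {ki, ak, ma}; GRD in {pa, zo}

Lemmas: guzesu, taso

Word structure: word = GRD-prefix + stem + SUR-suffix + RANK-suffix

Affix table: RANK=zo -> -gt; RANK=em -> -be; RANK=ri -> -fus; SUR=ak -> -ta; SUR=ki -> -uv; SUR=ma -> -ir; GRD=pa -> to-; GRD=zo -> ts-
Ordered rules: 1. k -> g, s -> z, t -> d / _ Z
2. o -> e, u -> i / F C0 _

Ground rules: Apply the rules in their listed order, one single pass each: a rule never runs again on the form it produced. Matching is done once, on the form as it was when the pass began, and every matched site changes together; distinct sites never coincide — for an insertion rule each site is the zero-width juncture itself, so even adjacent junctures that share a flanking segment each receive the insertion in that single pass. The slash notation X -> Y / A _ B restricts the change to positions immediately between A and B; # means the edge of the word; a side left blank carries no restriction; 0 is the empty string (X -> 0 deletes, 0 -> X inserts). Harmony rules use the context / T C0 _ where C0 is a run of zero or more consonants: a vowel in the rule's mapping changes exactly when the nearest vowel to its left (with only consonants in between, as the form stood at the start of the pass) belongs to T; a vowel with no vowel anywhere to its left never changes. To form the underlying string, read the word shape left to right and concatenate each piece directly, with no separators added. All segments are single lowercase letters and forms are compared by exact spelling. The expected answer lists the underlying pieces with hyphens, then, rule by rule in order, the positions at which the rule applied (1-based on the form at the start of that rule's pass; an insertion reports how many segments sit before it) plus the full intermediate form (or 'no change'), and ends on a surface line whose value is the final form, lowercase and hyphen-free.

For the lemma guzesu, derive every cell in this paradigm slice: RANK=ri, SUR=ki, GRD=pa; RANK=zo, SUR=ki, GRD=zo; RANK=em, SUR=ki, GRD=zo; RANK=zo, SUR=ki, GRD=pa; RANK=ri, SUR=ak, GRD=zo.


cell RANK=ri, SUR=ki, GRD=pa:
underlying: to-guzesu-uv-fus
1. k -> g, s -> z, t -> d / _ Z: no change
2. o -> e, u -> i / F C0 _: fires at position(s) 8: toguzesiuvfus
surface: toguzesiuvfus

cell RANK=zo, SUR=ki, GRD=zo:
underlying: ts-guzesu-uv-gt
1. k -> g, s -> z, t -> d / _ Z: fires at position(s) 2: tzguzesuuvgt
2. o -> e, u -> i / F C0 _: fires at position(s) 8: tzguzesiuvgt
surface: tzguzesiuvgt

cell RANK=em, SUR=ki, GRD=zo:
underlying: ts-guzesu-uv-be
1. k -> g, s -> z, t -> d / _ Z: fires at position(s) 2: tzguzesuuvbe
2. o -> e, u -> i / F C0 _: fires at position(s) 8: tzguzesiuvbe
surface: tzguzesiuvbe

cell RANK=zo, SUR=ki, GRD=pa:
underlying: to-guzesu-uv-gt
1. k -> g, s -> z, t -> d / _ Z: no change
2. o -> e, u -> i / F C0 _: fires at position(s) 8: toguzesiuvgt
surface: toguzesiuvgt

cell RANK=ri, SUR=ak, GRD=zo:
underlying: ts-guzesu-ta-fus
1. k -> g, s -> z, t -> d / _ Z: fires at position(s) 2: tzguzesutafus
2. o -> e, u -> i / F C0 _: fires at position(s) 8: tzguzesitafus
surface: tzguzesitafus


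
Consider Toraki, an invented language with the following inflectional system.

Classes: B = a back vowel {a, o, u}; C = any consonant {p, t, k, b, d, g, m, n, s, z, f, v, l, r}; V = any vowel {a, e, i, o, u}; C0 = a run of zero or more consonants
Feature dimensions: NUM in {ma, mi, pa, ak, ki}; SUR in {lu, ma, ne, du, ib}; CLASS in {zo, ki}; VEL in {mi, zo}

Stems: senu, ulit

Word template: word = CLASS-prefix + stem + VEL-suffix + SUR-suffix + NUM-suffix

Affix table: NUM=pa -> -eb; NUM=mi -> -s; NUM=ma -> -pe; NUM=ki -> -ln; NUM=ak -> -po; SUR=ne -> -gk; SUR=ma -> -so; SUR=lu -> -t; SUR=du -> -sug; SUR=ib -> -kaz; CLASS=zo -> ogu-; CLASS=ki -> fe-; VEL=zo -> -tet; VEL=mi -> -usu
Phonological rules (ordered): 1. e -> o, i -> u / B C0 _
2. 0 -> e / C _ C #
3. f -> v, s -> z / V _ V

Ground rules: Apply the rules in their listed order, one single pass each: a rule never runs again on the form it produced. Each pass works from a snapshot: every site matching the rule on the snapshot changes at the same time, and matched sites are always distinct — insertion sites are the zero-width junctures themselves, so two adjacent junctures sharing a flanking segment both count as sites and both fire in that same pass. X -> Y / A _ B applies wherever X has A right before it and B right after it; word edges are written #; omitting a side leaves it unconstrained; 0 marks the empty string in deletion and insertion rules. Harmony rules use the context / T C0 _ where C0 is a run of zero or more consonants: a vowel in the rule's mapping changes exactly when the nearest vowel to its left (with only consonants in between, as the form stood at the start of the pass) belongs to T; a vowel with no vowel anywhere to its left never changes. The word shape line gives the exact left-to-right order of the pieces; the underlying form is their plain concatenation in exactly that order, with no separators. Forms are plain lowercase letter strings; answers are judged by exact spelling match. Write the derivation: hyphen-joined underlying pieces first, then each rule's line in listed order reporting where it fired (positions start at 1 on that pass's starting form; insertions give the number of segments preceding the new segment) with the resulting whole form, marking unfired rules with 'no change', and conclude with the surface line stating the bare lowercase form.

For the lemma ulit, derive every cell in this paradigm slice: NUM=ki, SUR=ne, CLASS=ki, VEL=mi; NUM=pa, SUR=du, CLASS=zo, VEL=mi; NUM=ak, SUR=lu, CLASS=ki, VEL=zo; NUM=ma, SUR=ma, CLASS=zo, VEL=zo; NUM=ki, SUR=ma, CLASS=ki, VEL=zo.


cell NUM=ki, SUR=ne, CLASS=ki, VEL=mi:
underlying: fe-ulit-usu-gk-ln
1. e -> o, i -> u / B C0 _: fires at position(s) 5: feulutusugkln
2. 0 -> e / C _ C #: inserts after position(s) 12: feulutusugklen
3. f -> v, s -> z / V _ V: fires at position(s) 8: feulutuzugklen
surface: feulutuzugklen

cell NUM=pa, SUR=du, CLASS=zo, VEL=mi:
underlying: ogu-ulit-usu-sug-eb
1. e -> o, i -> u / B C0 _: fires at position(s) 6, 14: oguulutususugob
2. 0 -> e / C _ C #: no change
3. f -> v, s -> z / V _ V: fires at position(s) 9, 11: oguulutuzuzugob
surface: oguulutuzuzugob

cell NUM=ak, SUR=lu, CLASS=ki, VEL=zo:
underlying: fe-ulit-tet-t-po
1. e -> o, i -> u / B C0 _: fires at position(s) 5: feuluttettpo
2. 0 -> e / C _ C #: no change
3. f -> v, s -> z / V _ V: no change
surface: feuluttettpo

cell NUM=ma, SUR=ma, CLASS=zo, VEL=zo:
underlying: ogu-ulit-tet-so-pe
1. e -> o, i -> u / B C0 _: fires at position(s) 6, 14: oguuluttetsopo
2. 0 -> e / C _ C #: no change
3. f -> v, s -> z / V _ V: no change
surface: oguuluttetsopo

cell NUM=ki, SUR=ma, CLASS=ki, VEL=zo:
underlying: fe-ulit-tet-so-ln
1. e -> o, i -> u / B C0 _: fires at position(s) 5: feuluttetsoln
2. 0 -> e / C _ C #: inserts after position(s) 12: feuluttetsolen
3. f -> v, s -> z / V _ V: no change
surface: feuluttetsolen


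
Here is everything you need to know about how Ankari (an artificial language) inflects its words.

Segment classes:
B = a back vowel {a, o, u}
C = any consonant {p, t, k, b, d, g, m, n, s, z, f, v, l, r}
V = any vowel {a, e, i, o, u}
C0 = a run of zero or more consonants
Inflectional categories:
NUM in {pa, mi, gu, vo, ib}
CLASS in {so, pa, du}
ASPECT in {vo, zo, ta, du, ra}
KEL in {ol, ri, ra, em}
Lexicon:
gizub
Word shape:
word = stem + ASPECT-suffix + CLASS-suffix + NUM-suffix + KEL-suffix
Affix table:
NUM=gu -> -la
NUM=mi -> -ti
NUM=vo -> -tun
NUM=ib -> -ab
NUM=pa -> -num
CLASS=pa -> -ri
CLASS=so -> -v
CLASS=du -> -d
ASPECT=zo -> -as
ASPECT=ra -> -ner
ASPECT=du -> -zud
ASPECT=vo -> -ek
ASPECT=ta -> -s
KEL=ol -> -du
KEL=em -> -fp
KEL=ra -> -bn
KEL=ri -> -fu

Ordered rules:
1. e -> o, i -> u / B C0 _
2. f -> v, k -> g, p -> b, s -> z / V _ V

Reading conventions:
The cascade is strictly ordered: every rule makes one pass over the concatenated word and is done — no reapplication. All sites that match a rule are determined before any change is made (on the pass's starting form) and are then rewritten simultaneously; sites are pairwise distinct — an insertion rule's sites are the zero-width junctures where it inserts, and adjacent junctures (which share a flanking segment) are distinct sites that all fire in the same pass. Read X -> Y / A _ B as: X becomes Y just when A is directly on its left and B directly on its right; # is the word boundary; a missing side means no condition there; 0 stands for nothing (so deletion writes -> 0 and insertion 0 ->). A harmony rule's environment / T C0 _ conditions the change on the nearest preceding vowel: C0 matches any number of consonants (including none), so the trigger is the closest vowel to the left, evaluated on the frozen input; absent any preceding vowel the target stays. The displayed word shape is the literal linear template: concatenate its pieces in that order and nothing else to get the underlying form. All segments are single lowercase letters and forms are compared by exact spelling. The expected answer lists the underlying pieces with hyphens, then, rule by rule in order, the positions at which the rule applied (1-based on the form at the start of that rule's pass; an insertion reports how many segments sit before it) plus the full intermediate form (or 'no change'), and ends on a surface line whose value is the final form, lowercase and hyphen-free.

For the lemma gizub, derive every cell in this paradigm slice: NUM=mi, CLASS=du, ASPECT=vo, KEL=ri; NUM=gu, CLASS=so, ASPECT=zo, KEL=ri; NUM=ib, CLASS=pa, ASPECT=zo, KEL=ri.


cell NUM=mi, CLASS=du, ASPECT=vo, KEL=ri:
underlying: gizub-ek-d-ti-fu
1. e -> o, i -> u / B C0 _: fires at position(s) 6: gizubokdtifu
2. f -> v, k -> g, p -> b, s -> z / V _ V: fires at position(s) 11: gizubokdtivu
surface: gizubokdtivu

cell NUM=gu, CLASS=so, ASPECT=zo, KEL=ri:
underlying: gizub-as-v-la-fu
1. e -> o, i -> u / B C0 _: no change
2. f -> v, k -> g, p -> b, s -> z / V _ V: fires at position(s) 11: gizubasvlavu
surface: gizubasvlavu

cell NUM=ib, CLASS=pa, ASPECT=zo, KEL=ri:
underlying: gizub-as-ri-ab-fu
1. e -> o, i -> u / B C0 _: fires at position(s) 9: gizubasruabfu
2. f -> v, k -> g, p -> b, s -> z / V _ V: no change
surface: gizubasruabfu


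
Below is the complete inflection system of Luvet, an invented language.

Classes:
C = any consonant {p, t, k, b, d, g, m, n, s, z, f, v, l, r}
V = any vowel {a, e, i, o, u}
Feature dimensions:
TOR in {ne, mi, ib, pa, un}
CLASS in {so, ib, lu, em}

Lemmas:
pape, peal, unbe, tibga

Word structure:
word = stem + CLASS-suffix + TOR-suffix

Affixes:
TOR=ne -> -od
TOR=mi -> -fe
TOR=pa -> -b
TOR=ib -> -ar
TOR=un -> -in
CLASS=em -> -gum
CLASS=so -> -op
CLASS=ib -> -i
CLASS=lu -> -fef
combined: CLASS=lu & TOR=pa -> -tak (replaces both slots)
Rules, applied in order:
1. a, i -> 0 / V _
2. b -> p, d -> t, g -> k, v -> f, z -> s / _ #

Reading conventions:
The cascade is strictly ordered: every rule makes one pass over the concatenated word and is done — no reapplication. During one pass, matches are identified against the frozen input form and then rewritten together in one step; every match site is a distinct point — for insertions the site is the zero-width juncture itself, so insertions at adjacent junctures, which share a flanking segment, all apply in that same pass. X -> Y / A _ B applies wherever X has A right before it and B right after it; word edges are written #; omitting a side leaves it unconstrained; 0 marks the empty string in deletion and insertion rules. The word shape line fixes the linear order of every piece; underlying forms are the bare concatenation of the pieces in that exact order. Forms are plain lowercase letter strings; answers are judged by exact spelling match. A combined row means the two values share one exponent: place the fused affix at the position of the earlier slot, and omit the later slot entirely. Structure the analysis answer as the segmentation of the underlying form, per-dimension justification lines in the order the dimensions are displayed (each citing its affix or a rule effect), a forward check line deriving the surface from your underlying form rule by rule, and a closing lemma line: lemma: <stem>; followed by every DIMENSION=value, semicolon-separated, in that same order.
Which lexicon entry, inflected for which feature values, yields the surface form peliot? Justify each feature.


underlying: peal-i-od
TOR=ne - signalled by the affix -od
CLASS=ib - signalled by the affix -i
check: pealiod -> peliod -> peliot
lemma: peal; TOR=ne; CLASS=ib


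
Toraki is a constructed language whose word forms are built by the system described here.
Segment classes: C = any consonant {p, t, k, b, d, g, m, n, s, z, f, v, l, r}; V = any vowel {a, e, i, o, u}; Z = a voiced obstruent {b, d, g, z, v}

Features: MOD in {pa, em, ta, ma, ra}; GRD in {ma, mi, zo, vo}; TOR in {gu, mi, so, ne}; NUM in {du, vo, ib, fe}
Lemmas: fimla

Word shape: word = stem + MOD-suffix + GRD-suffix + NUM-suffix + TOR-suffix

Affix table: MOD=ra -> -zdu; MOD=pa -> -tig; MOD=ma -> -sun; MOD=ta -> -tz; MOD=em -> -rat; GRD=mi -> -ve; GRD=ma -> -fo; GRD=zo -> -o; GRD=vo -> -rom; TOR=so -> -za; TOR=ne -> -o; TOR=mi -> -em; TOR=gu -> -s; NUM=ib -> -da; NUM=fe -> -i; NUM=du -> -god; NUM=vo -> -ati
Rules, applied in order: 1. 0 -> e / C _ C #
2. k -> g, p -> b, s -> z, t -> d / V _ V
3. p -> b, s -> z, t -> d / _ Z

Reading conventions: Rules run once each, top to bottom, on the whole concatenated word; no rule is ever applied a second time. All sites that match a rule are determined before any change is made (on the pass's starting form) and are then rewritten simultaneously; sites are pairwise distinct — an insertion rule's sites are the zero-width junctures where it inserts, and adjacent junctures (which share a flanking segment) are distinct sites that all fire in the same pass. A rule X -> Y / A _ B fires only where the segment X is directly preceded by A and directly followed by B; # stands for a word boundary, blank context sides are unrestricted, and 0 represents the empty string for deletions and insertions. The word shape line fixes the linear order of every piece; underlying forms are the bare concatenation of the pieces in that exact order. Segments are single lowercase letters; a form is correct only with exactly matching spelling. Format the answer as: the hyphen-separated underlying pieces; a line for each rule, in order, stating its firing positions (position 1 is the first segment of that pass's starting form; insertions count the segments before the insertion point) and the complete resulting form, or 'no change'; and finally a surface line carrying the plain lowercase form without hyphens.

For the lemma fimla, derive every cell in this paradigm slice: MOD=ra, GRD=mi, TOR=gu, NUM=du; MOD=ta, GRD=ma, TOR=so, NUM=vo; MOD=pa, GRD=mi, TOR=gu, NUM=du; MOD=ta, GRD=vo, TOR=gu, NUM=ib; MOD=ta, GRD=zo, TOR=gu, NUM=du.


cell MOD=ra, GRD=mi, TOR=gu, NUM=du:
underlying: fimla-zdu-ve-god-s
1. 0 -> e / C _ C #: inserts after position(s) 13: fimlazduvegodes
2. k -> g, p -> b, s -> z, t -> d / V _ V: no change
3. p -> b, s -> z, t -> d / _ Z: no change
surface: fimlazduvegodes

cell MOD=ta, GRD=ma, TOR=so, NUM=vo:
underlying: fimla-tz-fo-ati-za
1. 0 -> e / C _ C #: no change
2. k -> g, p -> b, s -> z, t -> d / V _ V: fires at position(s) 11: fimlatzfoadiza
3. p -> b, s -> z, t -> d / _ Z: fires at position(s) 6: fimladzfoadiza
surface: fimladzfoadiza

cell MOD=pa, GRD=mi, TOR=gu, NUM=du:
underlying: fimla-tig-ve-god-s
1. 0 -> e / C _ C #: inserts after position(s) 13: fimlatigvegodes
2. k -> g, p -> b, s -> z, t -> d / V _ V: fires at position(s) 6: fimladigvegodes
3. p -> b, s -> z, t -> d / _ Z: no change
surface: fimladigvegodes

cell MOD=ta, GRD=vo, TOR=gu, NUM=ib:
underlying: fimla-tz-rom-da-s
1. 0 -> e / C _ C #: no change
2. k -> g, p -> b, s -> z, t -> d / V _ V: no change
3. p -> b, s -> z, t -> d / _ Z: fires at position(s) 6: fimladzromdas
surface: fimladzromdas

cell MOD=ta, GRD=zo, TOR=gu, NUM=du:
underlying: fimla-tz-o-god-s
1. 0 -> e / C _ C #: inserts after position(s) 11: fimlatzogodes
2. k -> g, p -> b, s -> z, t -> d / V _ V: no change
3. p -> b, s -> z, t -> d / _ Z: fires at position(s) 6: fimladzogodes
surface: fimladzogodes


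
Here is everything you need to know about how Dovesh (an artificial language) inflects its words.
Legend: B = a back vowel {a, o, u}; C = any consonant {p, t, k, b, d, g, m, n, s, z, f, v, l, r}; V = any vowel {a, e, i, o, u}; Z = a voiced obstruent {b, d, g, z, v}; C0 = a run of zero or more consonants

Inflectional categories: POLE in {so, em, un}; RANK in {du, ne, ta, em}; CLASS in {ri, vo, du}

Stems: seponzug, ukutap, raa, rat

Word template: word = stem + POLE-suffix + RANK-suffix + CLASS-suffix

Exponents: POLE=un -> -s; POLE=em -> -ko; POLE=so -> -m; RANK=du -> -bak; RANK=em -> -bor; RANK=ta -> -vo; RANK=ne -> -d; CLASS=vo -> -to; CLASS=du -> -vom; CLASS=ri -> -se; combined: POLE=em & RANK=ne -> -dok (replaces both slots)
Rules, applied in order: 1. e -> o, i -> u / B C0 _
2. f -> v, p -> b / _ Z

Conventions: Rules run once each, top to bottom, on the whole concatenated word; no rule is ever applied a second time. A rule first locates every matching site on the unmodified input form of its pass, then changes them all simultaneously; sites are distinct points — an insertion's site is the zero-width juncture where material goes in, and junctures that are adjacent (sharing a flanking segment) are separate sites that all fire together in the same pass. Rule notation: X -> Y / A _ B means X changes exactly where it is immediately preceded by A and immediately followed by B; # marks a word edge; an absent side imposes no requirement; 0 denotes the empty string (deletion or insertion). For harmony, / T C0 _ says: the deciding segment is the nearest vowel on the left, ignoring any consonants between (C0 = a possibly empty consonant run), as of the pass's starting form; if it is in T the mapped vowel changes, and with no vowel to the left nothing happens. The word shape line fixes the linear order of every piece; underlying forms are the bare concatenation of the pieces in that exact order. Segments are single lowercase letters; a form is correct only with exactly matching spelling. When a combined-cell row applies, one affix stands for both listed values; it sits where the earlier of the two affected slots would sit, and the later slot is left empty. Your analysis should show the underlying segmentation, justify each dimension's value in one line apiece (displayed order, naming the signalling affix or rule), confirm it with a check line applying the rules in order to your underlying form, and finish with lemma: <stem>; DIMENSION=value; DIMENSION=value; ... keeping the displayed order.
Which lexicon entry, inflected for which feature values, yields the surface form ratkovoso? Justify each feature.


underlying: rat-ko-vo-se
POLE=em - signalled by the affix -ko
RANK=ta - signalled by the affix -vo
CLASS=ri - signalled by the affix -se
check: ratkovose -> ratkovoso -> ratkovoso
lemma: rat; POLE=em; RANK=ta; CLASS=ri


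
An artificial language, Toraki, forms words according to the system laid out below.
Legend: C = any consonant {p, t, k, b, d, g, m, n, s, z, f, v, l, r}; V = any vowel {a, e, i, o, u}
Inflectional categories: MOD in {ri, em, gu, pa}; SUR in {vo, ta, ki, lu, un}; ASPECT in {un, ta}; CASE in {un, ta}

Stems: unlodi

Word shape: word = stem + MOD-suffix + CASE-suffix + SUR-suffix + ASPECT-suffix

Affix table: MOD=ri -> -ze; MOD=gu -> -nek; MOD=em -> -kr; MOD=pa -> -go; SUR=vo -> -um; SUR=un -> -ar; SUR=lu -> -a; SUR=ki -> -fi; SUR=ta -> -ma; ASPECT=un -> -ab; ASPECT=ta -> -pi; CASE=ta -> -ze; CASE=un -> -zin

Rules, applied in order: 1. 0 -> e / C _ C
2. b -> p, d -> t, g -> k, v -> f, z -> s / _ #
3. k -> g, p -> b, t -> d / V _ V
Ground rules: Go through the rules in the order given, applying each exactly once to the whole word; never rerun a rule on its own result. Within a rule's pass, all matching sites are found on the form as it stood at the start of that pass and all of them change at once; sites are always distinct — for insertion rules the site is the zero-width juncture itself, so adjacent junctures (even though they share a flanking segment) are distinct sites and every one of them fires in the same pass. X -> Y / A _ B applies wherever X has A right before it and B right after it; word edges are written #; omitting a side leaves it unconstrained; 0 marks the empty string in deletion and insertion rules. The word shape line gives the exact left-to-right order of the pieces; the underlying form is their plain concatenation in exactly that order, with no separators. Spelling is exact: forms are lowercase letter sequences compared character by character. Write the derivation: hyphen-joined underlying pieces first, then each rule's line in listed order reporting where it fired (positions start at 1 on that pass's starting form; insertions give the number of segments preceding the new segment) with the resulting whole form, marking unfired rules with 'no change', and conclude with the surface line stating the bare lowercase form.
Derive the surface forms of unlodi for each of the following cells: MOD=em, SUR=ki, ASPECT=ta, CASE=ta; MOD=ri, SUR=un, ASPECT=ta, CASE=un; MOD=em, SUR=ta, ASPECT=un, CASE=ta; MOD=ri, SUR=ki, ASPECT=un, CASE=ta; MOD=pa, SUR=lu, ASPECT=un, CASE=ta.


cell MOD=em, SUR=ki, ASPECT=ta, CASE=ta:
underlying: unlodi-kr-ze-fi-pi
1. 0 -> e / C _ C: inserts after position(s) 2, 7, 8: unelodikerezefipi
2. b -> p, d -> t, g -> k, v -> f, z -> s / _ #: no change
3. k -> g, p -> b, t -> d / V _ V: fires at position(s) 8, 16: unelodigerezefibi
surface: unelodigerezefibi

cell MOD=ri, SUR=un, ASPECT=ta, CASE=un:
underlying: unlodi-ze-zin-ar-pi
1. 0 -> e / C _ C: inserts after position(s) 2, 13: unelodizezinarepi
2. b -> p, d -> t, g -> k, v -> f, z -> s / _ #: no change
3. k -> g, p -> b, t -> d / V _ V: fires at position(s) 16: unelodizezinarebi
surface: unelodizezinarebi

cell MOD=em, SUR=ta, ASPECT=un, CASE=ta:
underlying: unlodi-kr-ze-ma-ab
1. 0 -> e / C _ C: inserts after position(s) 2, 7, 8: unelodikerezemaab
2. b -> p, d -> t, g -> k, v -> f, z -> s / _ #: fires at position(s) 17: unelodikerezemaap
3. k -> g, p -> b, t -> d / V _ V: fires at position(s) 8: unelodigerezemaap
surface: unelodigerezemaap

cell MOD=ri, SUR=ki, ASPECT=un, CASE=ta:
underlying: unlodi-ze-ze-fi-ab
1. 0 -> e / C _ C: inserts after position(s) 2: unelodizezefiab
2. b -> p, d -> t, g -> k, v -> f, z -> s / _ #: fires at position(s) 15: unelodizezefiap
3. k -> g, p -> b, t -> d / V _ V: no change
surface: unelodizezefiap

cell MOD=pa, SUR=lu, ASPECT=un, CASE=ta:
underlying: unlodi-go-ze-a-ab
1. 0 -> e / C _ C: inserts after position(s) 2: unelodigozeaab
2. b -> p, d -> t, g -> k, v -> f, z -> s / _ #: fires at position(s) 14: unelodigozeaap
3. k -> g, p -> b, t -> d / V _ V: no change
surface: unelodigozeaap


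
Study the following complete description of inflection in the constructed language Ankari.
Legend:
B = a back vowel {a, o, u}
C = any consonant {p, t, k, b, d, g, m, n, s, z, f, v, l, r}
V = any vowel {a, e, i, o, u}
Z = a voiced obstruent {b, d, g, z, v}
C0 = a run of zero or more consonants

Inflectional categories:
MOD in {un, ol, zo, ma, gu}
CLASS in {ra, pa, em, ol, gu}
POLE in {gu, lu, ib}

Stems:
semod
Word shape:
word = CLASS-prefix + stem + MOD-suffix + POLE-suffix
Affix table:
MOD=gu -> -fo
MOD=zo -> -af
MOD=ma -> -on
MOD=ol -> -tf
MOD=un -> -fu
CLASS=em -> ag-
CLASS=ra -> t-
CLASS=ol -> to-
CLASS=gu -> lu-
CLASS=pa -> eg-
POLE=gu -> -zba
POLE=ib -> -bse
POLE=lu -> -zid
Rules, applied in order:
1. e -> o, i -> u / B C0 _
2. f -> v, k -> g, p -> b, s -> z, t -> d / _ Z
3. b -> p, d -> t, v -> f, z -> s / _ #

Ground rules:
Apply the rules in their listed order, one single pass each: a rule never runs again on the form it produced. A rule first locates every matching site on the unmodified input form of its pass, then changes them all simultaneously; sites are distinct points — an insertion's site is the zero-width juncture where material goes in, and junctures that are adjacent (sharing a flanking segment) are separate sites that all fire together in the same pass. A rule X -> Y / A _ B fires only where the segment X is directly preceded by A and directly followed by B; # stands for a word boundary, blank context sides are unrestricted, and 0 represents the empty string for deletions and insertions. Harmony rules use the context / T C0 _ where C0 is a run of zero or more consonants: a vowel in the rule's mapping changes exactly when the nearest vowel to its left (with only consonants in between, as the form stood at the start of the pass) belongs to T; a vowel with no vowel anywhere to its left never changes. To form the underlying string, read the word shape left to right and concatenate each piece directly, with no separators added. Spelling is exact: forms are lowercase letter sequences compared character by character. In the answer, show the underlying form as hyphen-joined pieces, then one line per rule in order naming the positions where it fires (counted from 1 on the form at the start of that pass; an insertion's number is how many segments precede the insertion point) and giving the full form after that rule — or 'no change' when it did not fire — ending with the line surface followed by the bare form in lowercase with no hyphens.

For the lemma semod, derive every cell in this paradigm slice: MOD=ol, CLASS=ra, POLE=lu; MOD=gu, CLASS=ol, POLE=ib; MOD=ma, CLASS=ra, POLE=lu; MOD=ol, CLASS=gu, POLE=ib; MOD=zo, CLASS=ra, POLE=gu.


cell MOD=ol, CLASS=ra, POLE=lu:
underlying: t-semod-tf-zid
1. e -> o, i -> u / B C0 _: fires at position(s) 10: tsemodtfzud
2. f -> v, k -> g, p -> b, s -> z, t -> d / _ Z: fires at position(s) 8: tsemodtvzud
3. b -> p, d -> t, v -> f, z -> s / _ #: fires at position(s) 11: tsemodtvzut
surface: tsemodtvzut

cell MOD=gu, CLASS=ol, POLE=ib:
underlying: to-semod-fo-bse
1. e -> o, i -> u / B C0 _: fires at position(s) 4, 12: tosomodfobso
2. f -> v, k -> g, p -> b, s -> z, t -> d / _ Z: no change
3. b -> p, d -> t, v -> f, z -> s / _ #: no change
surface: tosomodfobso

cell MOD=ma, CLASS=ra, POLE=lu:
underlying: t-semod-on-zid
1. e -> o, i -> u / B C0 _: fires at position(s) 10: tsemodonzud
2. f -> v, k -> g, p -> b, s -> z, t -> d / _ Z: no change
3. b -> p, d -> t, v -> f, z -> s / _ #: fires at position(s) 11: tsemodonzut
surface: tsemodonzut

cell MOD=ol, CLASS=gu, POLE=ib:
underlying: lu-semod-tf-bse
1. e -> o, i -> u / B C0 _: fires at position(s) 4, 12: lusomodtfbso
2. f -> v, k -> g, p -> b, s -> z, t -> d / _ Z: fires at position(s) 9: lusomodtvbso
3. b -> p, d -> t, v -> f, z -> s / _ #: no change
surface: lusomodtvbso

cell MOD=zo, CLASS=ra, POLE=gu:
underlying: t-semod-af-zba
1. e -> o, i -> u / B C0 _: no change
2. f -> v, k -> g, p -> b, s -> z, t -> d / _ Z: fires at position(s) 8: tsemodavzba
3. b -> p, d -> t, v -> f, z -> s / _ #: no change
surface: tsemodavzba
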